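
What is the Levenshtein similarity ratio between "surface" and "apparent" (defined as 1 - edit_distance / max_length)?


Word 1: "surface" (length 7)
Word 2: "apparent" (length 8)
One optimal edit sequence:
  1. delete 's'  (+1)
  2. substitute 'u' -> 'a'  (+1)
  3. substitute 'r' -> 'p'  (+1)
  4. substitute 'f' -> 'p'  (+1)
  5. keep 'a'
  6. substitute 'c' -> 'r'  (+1)
  7. keep 'e'
  8. insert 'n'  (+1)
  9. insert 't'  (+1)
Edit distance = 7
Max length = max(7, 8) = 8
Similarity = 1 - 7/8
= 0.1250


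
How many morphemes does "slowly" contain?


Word: "slowly"
Morphemes: slow / -ly
Each morpheme carries meaning
= 2 morphemes


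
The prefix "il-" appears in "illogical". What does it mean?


Prefix: il-
Example: illogical (il- + logical)
Meaning = not


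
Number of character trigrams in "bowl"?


Word: "bowl" (length 4)
Number of 3-grams = length - 3 + 1 = 4 - 3 + 1
= 2


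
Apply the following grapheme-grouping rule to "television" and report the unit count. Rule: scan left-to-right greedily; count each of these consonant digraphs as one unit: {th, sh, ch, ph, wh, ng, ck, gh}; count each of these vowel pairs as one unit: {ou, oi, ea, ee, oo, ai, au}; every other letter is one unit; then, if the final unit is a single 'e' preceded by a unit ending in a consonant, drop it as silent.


Word: "television" (10 letters)
Left-to-right scan:
  [1] 't' (letter)
  [2] 'e' (letter)
  [3] 'l' (letter)
  [4] 'e' (letter)
  [5] 'v' (letter)
  [6] 'i' (letter)
  [7] 's' (letter)
  [8] 'i' (letter)
  [9] 'o' (letter)
  [10] 'n' (letter)
Units from scan: 10
Sound units = 10 units


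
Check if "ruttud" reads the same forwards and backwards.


Word: "ruttud"
Reversed: "duttur"
Forward == Backward? ruttud != duttur
Palindrome = No


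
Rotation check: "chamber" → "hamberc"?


Word: "chamber", Candidate: "hamberc"
Method: check if candidate is substring of word+word
"chamberchamber" contains "hamberc"? Yes
Is rotation = Yes


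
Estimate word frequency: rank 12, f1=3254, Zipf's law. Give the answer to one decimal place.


Zipf's law: f(r) = f(1) / r
f(1) = 3254
f(12) = 3254 / 12
= 271.2 occurrences


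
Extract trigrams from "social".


Word: "social" (length 6)
Number of trigrams = 6 - 3 + 1 = 4
  Position 0: "soc"
  Position 1: "oci"
  Position 2: "cia"
  Position 3: "ial"
Trigrams = "soc", "oci", "cia", "ial"


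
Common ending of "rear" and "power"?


Word 1: "rear"
Word 2: "power"
Comparing from end:
  Pos -1: 'r' == 'r'
  Pos -2: 'a' != 'e' (stop)
LCS = "r" (length 1)


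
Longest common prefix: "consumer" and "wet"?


Word 1: "consumer"
Word 2: "wet"
Comparing from start:
  Pos 0: 'c' != 'w' (stop)
LCP = "" (length 0)


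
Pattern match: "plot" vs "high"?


Pattern of "plot": [0, 1, 2, 3]
Pattern of "high": [0, 1, 2, 0]
Patterns do not match
Same pattern = No


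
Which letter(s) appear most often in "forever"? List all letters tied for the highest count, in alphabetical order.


Word: "forever"
Letter counts:
  'e': 2
  'f': 1
  'o': 1
  'r': 2
  'v': 1
Maximum count = 2
Most frequent = 'e', 'r' (2 times each)


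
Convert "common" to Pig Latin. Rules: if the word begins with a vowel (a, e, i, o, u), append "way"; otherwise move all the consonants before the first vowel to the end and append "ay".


Word: "common"
Starts with consonant(s) → move to end, add 'ay'
Consonant cluster: "c"
Pig Latin = "ommoncay"


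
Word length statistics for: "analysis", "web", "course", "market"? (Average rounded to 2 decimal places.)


Lengths: "analysis"=8, "web"=3, "course"=6, "market"=6
Sum = 23, Count = 4
Average = 23/4 = 5.75
= avg=5.75, min=3, max=8


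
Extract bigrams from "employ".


Word: "employ" (length 6)
Number of bigrams = 6 - 2 + 1 = 5
  Position 0: "em"
  Position 1: "mp"
  Position 2: "pl"
  Position 3: "lo"
  Position 4: "oy"
Bigrams = "em", "mp", "pl", "lo", "oy"


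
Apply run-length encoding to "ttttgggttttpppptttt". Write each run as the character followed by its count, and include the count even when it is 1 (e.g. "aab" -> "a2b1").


String: "ttttgggttttpppptttt"
Scanning for consecutive runs:
  't' x 4
  'g' x 3
  't' x 4
  'p' x 4
  't' x 4
RLE = "t4g3t4p4t4"


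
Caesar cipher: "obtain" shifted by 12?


Word: "obtain"
Shift: 12
Each letter → (letter + shift) mod 26:
  'o' (14) + 12 = 0 → 'a'
  'b' (1) + 12 = 13 → 'n'
  't' (19) + 12 = 5 → 'f'
  'a' (0) + 12 = 12 → 'm'
  'i' (8) + 12 = 20 → 'u'
  'n' (13) + 12 = 25 → 'z'
Result = "anfmuz"


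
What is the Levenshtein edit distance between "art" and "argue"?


Word 1: "art" (length 3)
Word 2: "argue" (length 5)
One optimal edit sequence (insert/delete/substitute each cost 1):
  1. keep 'a'
  2. keep 'r'
  3. insert 'g'  (+1)
  4. insert 'u'  (+1)
  5. substitute 't' -> 'e'  (+1)
Total edit operations: 3
Edit distance = 3


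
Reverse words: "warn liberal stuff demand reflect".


Original: "warn liberal stuff demand reflect"
Words (1..n): warn | liberal | stuff | demand | reflect
Reversed (n..1): reflect | demand | stuff | liberal | warn
Result = "reflect demand stuff liberal warn"


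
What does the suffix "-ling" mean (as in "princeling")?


Suffix: -ling
Example: princeling = prince + -ling
Meaning = small / young


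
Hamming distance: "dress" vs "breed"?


Comparing character by character (same length = 5):
  Pos 0: 'd' vs 'b' !=
  Pos 1: 'r' vs 'r' =
  Pos 2: 'e' vs 'e' =
  Pos 3: 's' vs 'e' !=
  Pos 4: 's' vs 'd' !=
Hamming distance = 3


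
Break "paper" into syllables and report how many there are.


Word: "paper"
Syllable breakdown: pa | per
Counting: 2 parts
= 2 syllables


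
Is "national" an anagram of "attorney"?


Word 1: "attorney" → sorted: aenortty
Word 2: "national" → sorted: aailnnot
Same letters? aenortty != aailnnot
Anagram = No


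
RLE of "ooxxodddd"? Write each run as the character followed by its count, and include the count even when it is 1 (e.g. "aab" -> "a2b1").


String: "ooxxodddd"
Scanning for consecutive runs:
  'o' x 2
  'x' x 2
  'o' x 1
  'd' x 4
RLE = "o2x2o1d4"


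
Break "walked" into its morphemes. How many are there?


Word: "walked"
Morphemes: walk + -ed
Each morpheme carries meaning
= 2 morphemes


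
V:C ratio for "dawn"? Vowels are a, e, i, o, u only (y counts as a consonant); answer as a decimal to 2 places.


Word: "dawn"
Vowels (a,e,i,o,u): 1
Consonants: 3
Ratio = 1/3
= 0.33


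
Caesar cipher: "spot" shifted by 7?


Word: "spot"
Shift: 7
Each letter → (letter + shift) mod 26:
  's' (18) + 7 = 25 → 'z'
  'p' (15) + 7 = 22 → 'w'
  'o' (14) + 7 = 21 → 'v'
  't' (19) + 7 = 0 → 'a'
Result = "zwva"


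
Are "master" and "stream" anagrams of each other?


Word 1: "master" → sorted: aemrst
Word 2: "stream" → sorted: aemrst
Same letters? aemrst == aemrst
Anagram = Yes


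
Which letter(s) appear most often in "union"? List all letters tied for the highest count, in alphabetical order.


Word: "union"
Letter counts:
  'i': 1
  'n': 2
  'o': 1
  'u': 1
Maximum count = 2
Most frequent = 'n' (2 times each)


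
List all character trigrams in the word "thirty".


Word: "thirty" (length 6)
Number of trigrams = 6 - 3 + 1 = 4
  Position 0: "thi"
  Position 1: "hir"
  Position 2: "irt"
  Position 3: "rty"
Trigrams = "thi", "hir", "irt", "rty"


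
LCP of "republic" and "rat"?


Word 1: "republic"
Word 2: "rat"
Comparing from start:
  Pos 0: 'r' == 'r'
  Pos 1: 'e' != 'a' (stop)
LCP = "r" (length 1)


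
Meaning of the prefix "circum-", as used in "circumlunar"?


Prefix: circum-
Example: circumlunar = circum- + lunar
Meaning = around


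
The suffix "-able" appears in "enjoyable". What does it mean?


Suffix: -able
As in: enjoyable -> enjoy + -able
Meaning = capable of


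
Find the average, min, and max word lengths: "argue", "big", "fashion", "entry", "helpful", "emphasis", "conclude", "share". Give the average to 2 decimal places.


Lengths: "argue"=5, "big"=3, "fashion"=7, "entry"=5, "helpful"=7, "emphasis"=8, "conclude"=8, "share"=5
Sum = 48, Count = 8
Average = 48/8 = 6.00
= avg=6.00, min=3, max=8


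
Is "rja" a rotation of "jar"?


Word: "jar", Candidate: "rja"
Method: check if candidate is substring of word+word
"jarjar" contains "rja"? Yes
Is rotation = Yes


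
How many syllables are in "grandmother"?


Word: "grandmother"
Syllable breakdown: grand · moth · er
Counting: 3 parts
= 3 syllables


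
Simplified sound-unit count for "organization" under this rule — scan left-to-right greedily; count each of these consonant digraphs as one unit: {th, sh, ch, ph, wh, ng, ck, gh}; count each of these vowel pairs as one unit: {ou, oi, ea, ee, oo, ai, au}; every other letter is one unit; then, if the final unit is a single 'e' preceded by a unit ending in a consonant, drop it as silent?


Word: "organization" (12 letters)
Left-to-right scan:
  1. 'o' (letter)
  2. 'r' (letter)
  3. 'g' (letter)
  4. 'a' (letter)
  5. 'n' (letter)
  6. 'i' (letter)
  7. 'z' (letter)
  8. 'a' (letter)
  9. 't' (letter)
  10. 'i' (letter)
  11. 'o' (letter)
  12. 'n' (letter)
Units from scan: 12
Sound units = 12 units


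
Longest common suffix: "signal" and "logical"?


Word 1: "signal"
Word 2: "logical"
Comparing from end:
  Pos -1: 'l' == 'l'
  Pos -2: 'a' == 'a'
  Pos -3: 'n' != 'c' (stop)
LCS = "al" (length 2)


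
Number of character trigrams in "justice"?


Word: "justice" (length 7)
Number of 3-grams = length - 3 + 1 = 7 - 3 + 1
= 5


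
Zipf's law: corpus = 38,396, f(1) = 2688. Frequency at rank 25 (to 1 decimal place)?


Zipf's law: f(r) = f(1) / r
f(1) = 2688
f(25) = 2688 / 25
= 107.5 occurrences


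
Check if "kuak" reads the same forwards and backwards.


Word: "kuak"
Reversed: "kauk"
Forward == Backward? kuak != kauk
Palindrome = No


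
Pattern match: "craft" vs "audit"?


Pattern of "craft": [0, 1, 2, 3, 4]
Pattern of "audit": [0, 1, 2, 3, 4]
Patterns match
Same pattern = Yes


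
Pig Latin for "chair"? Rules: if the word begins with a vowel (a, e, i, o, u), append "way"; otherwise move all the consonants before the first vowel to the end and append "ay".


Word: "chair"
Starts with consonant(s) → move to end, add 'ay'
Consonant cluster: "ch"
Pig Latin = "airchay"


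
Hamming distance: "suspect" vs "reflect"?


Comparing character by character (same length = 7):
  Pos 0: 's' vs 'r' !=
  Pos 1: 'u' vs 'e' !=
  Pos 2: 's' vs 'f' !=
  Pos 3: 'p' vs 'l' !=
  Pos 4: 'e' vs 'e' =
  Pos 5: 'c' vs 'c' =
  Pos 6: 't' vs 't' =
Hamming distance = 4


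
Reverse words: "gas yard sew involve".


Original: "gas yard sew involve"
Words (1..n): gas | yard | sew | involve
Reversed (n..1): involve | sew | yard | gas
Result = "involve sew yard gas"


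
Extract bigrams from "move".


Word: "move" (length 4)
Number of bigrams = 4 - 2 + 1 = 3
  Position 0: "mo"
  Position 1: "ov"
  Position 2: "ve"
Bigrams = "mo", "ov", "ve"


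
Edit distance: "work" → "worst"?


Word 1: "work" (length 4)
Word 2: "worst" (length 5)
One optimal edit sequence (insert/delete/substitute each cost 1):
  1. keep 'w'
  2. keep 'o'
  3. keep 'r'
  4. insert 's'  (+1)
  5. substitute 'k' -> 't'  (+1)
Total edit operations: 2
Edit distance = 2


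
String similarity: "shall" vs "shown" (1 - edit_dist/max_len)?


Word 1: "shall" (length 5)
Word 2: "shown" (length 5)
One optimal edit sequence:
  1. keep 's'
  2. keep 'h'
  3. substitute 'a' -> 'o'  (+1)
  4. substitute 'l' -> 'w'  (+1)
  5. substitute 'l' -> 'n'  (+1)
Edit distance = 3
Max length = max(5, 5) = 5
Similarity = 1 - 3/5
= 0.4000


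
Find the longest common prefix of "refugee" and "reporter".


Word 1: "refugee"
Word 2: "reporter"
Comparing from start:
  Pos 0: 'r' == 'r'
  Pos 1: 'e' == 'e'
  Pos 2: 'f' != 'p' (stop)
LCP = "re" (length 2)


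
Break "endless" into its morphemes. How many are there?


Word: "endless"
Morphemes: end / -less
Each morpheme carries meaning
= 2 morphemes


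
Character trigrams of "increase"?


Word: "increase" (length 8)
Number of trigrams = 8 - 3 + 1 = 6
  Position 0: "inc"
  Position 1: "ncr"
  Position 2: "cre"
  Position 3: "rea"
  Position 4: "eas"
  Position 5: "ase"
Trigrams = "inc", "ncr", "cre", "rea", "eas", "ase"


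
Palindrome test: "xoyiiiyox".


Word: "xoyiiiyox"
Reversed: "xoyiiiyox"
Forward == Backward? xoyiiiyox == xoyiiiyox
Palindrome = Yes


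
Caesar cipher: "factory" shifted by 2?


Word: "factory"
Shift: 2
Each letter → (letter + shift) mod 26:
  'f' (5) + 2 = 7 → 'h'
  'a' (0) + 2 = 2 → 'c'
  'c' (2) + 2 = 4 → 'e'
  't' (19) + 2 = 21 → 'v'
  'o' (14) + 2 = 16 → 'q'
  'r' (17) + 2 = 19 → 't'
  'y' (24) + 2 = 0 → 'a'
Result = "hcevqta"


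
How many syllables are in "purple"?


Word: "purple"
Syllable breakdown: pur-ple
Counting: 2 parts
= 2 syllables


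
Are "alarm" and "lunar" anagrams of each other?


Word 1: "alarm" → sorted: aalmr
Word 2: "lunar" → sorted: alnru
Same letters? aalmr != alnru
Anagram = No


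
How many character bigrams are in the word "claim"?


Word: "claim" (length 5)
Number of 2-grams = length - 2 + 1 = 5 - 2 + 1
= 4


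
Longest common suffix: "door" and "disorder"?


Word 1: "door"
Word 2: "disorder"
Comparing from end:
  Pos -1: 'r' == 'r'
  Pos -2: 'o' != 'e' (stop)
LCS = "r" (length 1)


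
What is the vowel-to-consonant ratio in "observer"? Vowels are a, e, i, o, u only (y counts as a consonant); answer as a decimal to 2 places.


Word: "observer"
Vowels (a,e,i,o,u): 3
Consonants: 5
Ratio = 3/5
= 0.60


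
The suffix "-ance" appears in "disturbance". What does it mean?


Suffix: -ance
As in: disturbance -> disturb + -ance
Meaning = state of


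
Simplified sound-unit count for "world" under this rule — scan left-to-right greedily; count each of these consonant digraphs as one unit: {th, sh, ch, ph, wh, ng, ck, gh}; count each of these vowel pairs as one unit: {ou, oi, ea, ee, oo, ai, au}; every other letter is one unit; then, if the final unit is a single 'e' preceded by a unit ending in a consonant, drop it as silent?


Word: "world" (5 letters)
Left-to-right scan:
  1. 'w' (letter)
  2. 'o' (letter)
  3. 'r' (letter)
  4. 'l' (letter)
  5. 'd' (letter)
Units from scan: 5
Sound units = 5 units


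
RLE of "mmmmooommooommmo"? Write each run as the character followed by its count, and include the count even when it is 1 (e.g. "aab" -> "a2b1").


String: "mmmmooommooommmo"
Scanning for consecutive runs:
  'm' x 4
  'o' x 3
  'm' x 2
  'o' x 3
  'm' x 3
  'o' x 1
RLE = "m4o3m2o3m3o1"


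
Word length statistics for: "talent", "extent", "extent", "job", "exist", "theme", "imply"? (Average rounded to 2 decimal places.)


Lengths: "talent"=6, "extent"=6, "extent"=6, "job"=3, "exist"=5, "theme"=5, "imply"=5
Sum = 36, Count = 7
Average = 36/7 = 5.14
= avg=5.14, min=3, max=6


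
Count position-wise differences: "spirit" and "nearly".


Comparing character by character (same length = 6):
  Pos 0: 's' vs 'n' !=
  Pos 1: 'p' vs 'e' !=
  Pos 2: 'i' vs 'a' !=
  Pos 3: 'r' vs 'r' =
  Pos 4: 'i' vs 'l' !=
  Pos 5: 't' vs 'y' !=
Hamming distance = 5


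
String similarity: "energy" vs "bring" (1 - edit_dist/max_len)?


Word 1: "energy" (length 6)
Word 2: "bring" (length 5)
One optimal edit sequence:
  1. substitute 'e' -> 'b'  (+1)
  2. substitute 'n' -> 'r'  (+1)
  3. substitute 'e' -> 'i'  (+1)
  4. substitute 'r' -> 'n'  (+1)
  5. keep 'g'
  6. delete 'y'  (+1)
Edit distance = 5
Max length = max(6, 5) = 6
Similarity = 1 - 5/6
= 0.1667


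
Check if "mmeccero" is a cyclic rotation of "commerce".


Word: "commerce", Candidate: "mmeccero"
Method: check if candidate is substring of word+word
"commercecommerce" contains "mmeccero"? No
Is rotation = No


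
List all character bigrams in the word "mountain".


Word: "mountain" (length 8)
Number of bigrams = 8 - 2 + 1 = 7
  Position 0: "mo"
  Position 1: "ou"
  Position 2: "un"
  Position 3: "nt"
  Position 4: "ta"
  Position 5: "ai"
  Position 6: "in"
Bigrams = "mo", "ou", "un", "nt", "ta", "ai", "in"


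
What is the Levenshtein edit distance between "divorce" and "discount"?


Word 1: "divorce" (length 7)
Word 2: "discount" (length 8)
One optimal edit sequence (insert/delete/substitute each cost 1):
  1. keep 'd'
  2. keep 'i'
  3. insert 's'  (+1)
  4. substitute 'v' -> 'c'  (+1)
  5. keep 'o'
  6. substitute 'r' -> 'u'  (+1)
  7. substitute 'c' -> 'n'  (+1)
  8. substitute 'e' -> 't'  (+1)
Total edit operations: 5
Edit distance = 5


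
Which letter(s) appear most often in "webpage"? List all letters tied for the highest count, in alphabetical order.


Word: "webpage"
Letter counts:
  'a': 1
  'b': 1
  'e': 2
  'g': 1
  'p': 1
  'w': 1
Maximum count = 2
Most frequent = 'e' (2 times each)


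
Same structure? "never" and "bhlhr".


Pattern of "never": [0, 1, 2, 1, 3]
Pattern of "bhlhr": [0, 1, 2, 1, 3]
Patterns match
Same pattern = Yes


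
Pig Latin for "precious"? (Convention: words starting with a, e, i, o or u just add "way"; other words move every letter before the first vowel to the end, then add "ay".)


Word: "precious"
Starts with consonant(s) → move to end, add 'ay'
Consonant cluster: "pr"
Pig Latin = "eciouspray"


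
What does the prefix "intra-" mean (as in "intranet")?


Prefix: intra-
Example: intranet (intra- + net)
Meaning = within


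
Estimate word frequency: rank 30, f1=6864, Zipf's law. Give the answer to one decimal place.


Zipf's law: f(r) = f(1) / r
f(1) = 6864
f(30) = 6864 / 30
= 228.8 occurrences


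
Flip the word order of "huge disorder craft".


Original: "huge disorder craft"
Words (1..n): huge | disorder | craft
Reversed (n..1): craft | disorder | huge
Result = "craft disorder huge"


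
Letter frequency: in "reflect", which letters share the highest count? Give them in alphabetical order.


Word: "reflect"
Letter counts:
  'c': 1
  'e': 2
  'f': 1
  'l': 1
  'r': 1
  't': 1
Maximum count = 2
Most frequent = 'e' (2 times each)


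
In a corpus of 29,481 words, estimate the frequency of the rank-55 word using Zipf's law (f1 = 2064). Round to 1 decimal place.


Zipf's law: f(r) = f(1) / r
f(1) = 2064
f(55) = 2064 / 55
= 37.5 occurrences


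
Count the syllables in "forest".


Word: "forest"
Syllable breakdown: for · est
Counting: 2 parts
= 2 syllables


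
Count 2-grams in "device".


Word: "device" (length 6)
Number of 2-grams = length - 2 + 1 = 6 - 2 + 1
= 5


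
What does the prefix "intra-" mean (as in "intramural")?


Prefix: intra-
Example: intramural = intra- + mural
Meaning = within


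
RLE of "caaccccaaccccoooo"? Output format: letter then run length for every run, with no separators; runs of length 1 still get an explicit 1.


String: "caaccccaaccccoooo"
Scanning for consecutive runs:
  'c' x 1
  'a' x 2
  'c' x 4
  'a' x 2
  'c' x 4
  'o' x 4
RLE = "c1a2c4a2c4o4"


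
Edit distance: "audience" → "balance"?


Word 1: "audience" (length 8)
Word 2: "balance" (length 7)
One optimal edit sequence (insert/delete/substitute each cost 1):
  1. delete 'a'  (+1)
  2. substitute 'u' -> 'b'  (+1)
  3. substitute 'd' -> 'a'  (+1)
  4. substitute 'i' -> 'l'  (+1)
  5. substitute 'e' -> 'a'  (+1)
  6. keep 'n'
  7. keep 'c'
  8. keep 'e'
Total edit operations: 5
Edit distance = 5


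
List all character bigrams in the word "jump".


Word: "jump" (length 4)
Number of bigrams = 4 - 2 + 1 = 3
  Position 0: "ju"
  Position 1: "um"
  Position 2: "mp"
Bigrams = "ju", "um", "mp"


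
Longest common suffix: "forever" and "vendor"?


Word 1: "forever"
Word 2: "vendor"
Comparing from end:
  Pos -1: 'r' == 'r'
  Pos -2: 'e' != 'o' (stop)
LCS = "r" (length 1)


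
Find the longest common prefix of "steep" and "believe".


Word 1: "steep"
Word 2: "believe"
Comparing from start:
  Pos 0: 's' != 'b' (stop)
LCP = "" (length 0)


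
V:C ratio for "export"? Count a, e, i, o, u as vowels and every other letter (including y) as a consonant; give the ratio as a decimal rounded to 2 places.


Word: "export"
Vowels (a,e,i,o,u): 2
Consonants: 4
Ratio = 2/4
= 0.50


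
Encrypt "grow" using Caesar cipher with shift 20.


Word: "grow"
Shift: 20
Each letter → (letter + shift) mod 26:
  'g' (6) + 20 = 0 → 'a'
  'r' (17) + 20 = 11 → 'l'
  'o' (14) + 20 = 8 → 'i'
  'w' (22) + 20 = 16 → 'q'
Result = "aliq"


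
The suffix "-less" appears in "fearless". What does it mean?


Suffix: -less
As in: fearless -> fear + -less
Meaning = without


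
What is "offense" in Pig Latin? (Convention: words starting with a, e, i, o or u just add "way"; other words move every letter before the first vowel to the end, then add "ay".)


Word: "offense"
Starts with vowel → add 'way'
Pig Latin = "offenseway"


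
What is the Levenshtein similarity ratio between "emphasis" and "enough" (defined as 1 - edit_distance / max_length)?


Word 1: "emphasis" (length 8)
Word 2: "enough" (length 6)
One optimal edit sequence:
  1. keep 'e'
  2. delete 'm'  (+1)
  3. delete 'p'  (+1)
  4. substitute 'h' -> 'n'  (+1)
  5. substitute 'a' -> 'o'  (+1)
  6. substitute 's' -> 'u'  (+1)
  7. substitute 'i' -> 'g'  (+1)
  8. substitute 's' -> 'h'  (+1)
Edit distance = 7
Max length = max(8, 6) = 8
Similarity = 1 - 7/8
= 0.1250


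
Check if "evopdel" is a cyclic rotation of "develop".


Word: "develop", Candidate: "evopdel"
Method: check if candidate is substring of word+word
"developdevelop" contains "evopdel"? No
Is rotation = No


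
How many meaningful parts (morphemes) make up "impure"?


Word: "impure"
Morphemes: im- / pure
Each morpheme carries meaning
= 2 morphemes


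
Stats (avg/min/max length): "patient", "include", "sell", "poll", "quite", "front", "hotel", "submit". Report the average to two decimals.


Lengths: "patient"=7, "include"=7, "sell"=4, "poll"=4, "quite"=5, "front"=5, "hotel"=5, "submit"=6
Sum = 43, Count = 8
Average = 43/8 = 5.38
= avg=5.38, min=4, max=7


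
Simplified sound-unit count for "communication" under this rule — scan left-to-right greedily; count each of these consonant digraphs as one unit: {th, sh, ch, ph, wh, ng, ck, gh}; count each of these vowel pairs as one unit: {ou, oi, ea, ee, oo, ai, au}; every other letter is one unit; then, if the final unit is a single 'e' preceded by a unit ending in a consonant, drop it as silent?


Word: "communication" (13 letters)
Left-to-right scan:
  [1] 'c' (letter)
  [2] 'o' (letter)
  [3] 'm' (letter)
  [4] 'm' (letter)
  [5] 'u' (letter)
  [6] 'n' (letter)
  [7] 'i' (letter)
  [8] 'c' (letter)
  [9] 'a' (letter)
  [10] 't' (letter)
  [11] 'i' (letter)
  [12] 'o' (letter)
  [13] 'n' (letter)
Units from scan: 13
Sound units = 13 units


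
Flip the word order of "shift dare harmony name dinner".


Original: "shift dare harmony name dinner"
Words (1..n): shift | dare | harmony | name | dinner
Reversed (n..1): dinner | name | harmony | dare | shift
Result = "dinner name harmony dare shift"


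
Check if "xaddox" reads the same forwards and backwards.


Word: "xaddox"
Reversed: "xoddax"
Forward == Backward? xaddox != xoddax
Palindrome = No


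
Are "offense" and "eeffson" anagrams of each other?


Word 1: "offense" → sorted: eeffnos
Word 2: "eeffson" → sorted: eeffnos
Same letters? eeffnos == eeffnos
Anagram = Yes


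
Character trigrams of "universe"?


Word: "universe" (length 8)
Number of trigrams = 8 - 3 + 1 = 6
  Position 0: "uni"
  Position 1: "niv"
  Position 2: "ive"
  Position 3: "ver"
  Position 4: "ers"
  Position 5: "rse"
Trigrams = "uni", "niv", "ive", "ver", "ers", "rse"


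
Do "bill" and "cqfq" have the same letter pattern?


Pattern of "bill": [0, 1, 2, 2]
Pattern of "cqfq": [0, 1, 2, 1]
Patterns do not match
Same pattern = No


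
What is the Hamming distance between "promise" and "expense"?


Comparing character by character (same length = 7):
  Pos 0: 'p' vs 'e' !=
  Pos 1: 'r' vs 'x' !=
  Pos 2: 'o' vs 'p' !=
  Pos 3: 'm' vs 'e' !=
  Pos 4: 'i' vs 'n' !=
  Pos 5: 's' vs 's' =
  Pos 6: 'e' vs 'e' =
Hamming distance = 5


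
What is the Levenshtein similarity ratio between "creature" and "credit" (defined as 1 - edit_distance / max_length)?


Word 1: "creature" (length 8)
Word 2: "credit" (length 6)
One optimal edit sequence:
  1. keep 'c'
  2. keep 'r'
  3. keep 'e'
  4. delete 'a'  (+1)
  5. delete 't'  (+1)
  6. substitute 'u' -> 'd'  (+1)
  7. substitute 'r' -> 'i'  (+1)
  8. substitute 'e' -> 't'  (+1)
Edit distance = 5
Max length = max(8, 6) = 8
Similarity = 1 - 5/8
= 0.3750


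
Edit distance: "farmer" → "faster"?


Word 1: "farmer" (length 6)
Word 2: "faster" (length 6)
One optimal edit sequence (insert/delete/substitute each cost 1):
  1. keep 'f'
  2. keep 'a'
  3. substitute 'r' -> 's'  (+1)
  4. substitute 'm' -> 't'  (+1)
  5. keep 'e'
  6. keep 'r'
Total edit operations: 2
Edit distance = 2


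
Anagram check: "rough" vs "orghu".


Word 1: "rough" → sorted: ghoru
Word 2: "orghu" → sorted: ghoru
Same letters? ghoru == ghoru
Anagram = Yes


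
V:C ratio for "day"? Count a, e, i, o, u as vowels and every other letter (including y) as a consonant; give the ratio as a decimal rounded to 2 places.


Word: "day"
Vowels (a,e,i,o,u): 1
Consonants: 2
Ratio = 1/2
= 0.50


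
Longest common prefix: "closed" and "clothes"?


Word 1: "closed"
Word 2: "clothes"
Comparing from start:
  Pos 0: 'c' == 'c'
  Pos 1: 'l' == 'l'
  Pos 2: 'o' == 'o'
  Pos 3: 's' != 't' (stop)
LCP = "clo" (length 3)


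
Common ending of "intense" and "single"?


Word 1: "intense"
Word 2: "single"
Comparing from end:
  Pos -1: 'e' == 'e'
  Pos -2: 's' != 'l' (stop)
LCS = "e" (length 1)


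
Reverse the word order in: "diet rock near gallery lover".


Original: "diet rock near gallery lover"
Words (1..n): diet | rock | near | gallery | lover
Reversed (n..1): lover | gallery | near | rock | diet
Result = "lover gallery near rock diet"


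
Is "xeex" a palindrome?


Word: "xeex"
Reversed: "xeex"
Forward == Backward? xeex == xeex
Palindrome = Yes


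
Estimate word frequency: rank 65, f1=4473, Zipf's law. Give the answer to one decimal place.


Zipf's law: f(r) = f(1) / r
f(1) = 4473
f(65) = 4473 / 65
= 68.8 occurrences


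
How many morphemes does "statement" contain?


Word: "statement"
Morphemes: state | -ment
Each morpheme carries meaning
= 2 morphemes


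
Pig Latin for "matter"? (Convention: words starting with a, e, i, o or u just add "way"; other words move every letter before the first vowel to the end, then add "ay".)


Word: "matter"
Starts with consonant(s) → move to end, add 'ay'
Consonant cluster: "m"
Pig Latin = "attermay"


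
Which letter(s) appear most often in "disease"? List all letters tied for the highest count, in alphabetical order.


Word: "disease"
Letter counts:
  'a': 1
  'd': 1
  'e': 2
  'i': 1
  's': 2
Maximum count = 2
Most frequent = 'e', 's' (2 times each)


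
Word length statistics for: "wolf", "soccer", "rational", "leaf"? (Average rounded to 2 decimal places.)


Lengths: "wolf"=4, "soccer"=6, "rational"=8, "leaf"=4
Sum = 22, Count = 4
Average = 22/4 = 5.50
= avg=5.50, min=4, max=8


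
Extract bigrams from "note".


Word: "note" (length 4)
Number of bigrams = 4 - 2 + 1 = 3
  Position 0: "no"
  Position 1: "ot"
  Position 2: "te"
Bigrams = "no", "ot", "te"


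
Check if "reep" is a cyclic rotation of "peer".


Word: "peer", Candidate: "reep"
Method: check if candidate is substring of word+word
"peerpeer" contains "reep"? No
Is rotation = No


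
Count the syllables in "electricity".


Word: "electricity"
Syllable breakdown: e · lec · tric · i · ty
Counting: 5 parts
= 5 syllables


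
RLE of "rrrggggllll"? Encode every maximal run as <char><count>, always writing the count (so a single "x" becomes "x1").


String: "rrrggggllll"
Scanning for consecutive runs:
  'r' x 3
  'g' x 4
  'l' x 4
RLE = "r3g4l4"


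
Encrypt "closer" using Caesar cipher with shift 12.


Word: "closer"
Shift: 12
Each letter → (letter + shift) mod 26:
  'c' (2) + 12 = 14 → 'o'
  'l' (11) + 12 = 23 → 'x'
  'o' (14) + 12 = 0 → 'a'
  's' (18) + 12 = 4 → 'e'
  'e' (4) + 12 = 16 → 'q'
  'r' (17) + 12 = 3 → 'd'
Result = "oxaeqd"


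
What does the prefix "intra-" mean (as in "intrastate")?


Prefix: intra-
Example: intrastate = intra- + state
Meaning = within


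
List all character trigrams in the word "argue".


Word: "argue" (length 5)
Number of trigrams = 5 - 3 + 1 = 3
  Position 0: "arg"
  Position 1: "rgu"
  Position 2: "gue"
Trigrams = "arg", "rgu", "gue"


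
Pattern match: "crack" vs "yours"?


Pattern of "crack": [0, 1, 2, 0, 3]
Pattern of "yours": [0, 1, 2, 3, 4]
Patterns do not match
Same pattern = No


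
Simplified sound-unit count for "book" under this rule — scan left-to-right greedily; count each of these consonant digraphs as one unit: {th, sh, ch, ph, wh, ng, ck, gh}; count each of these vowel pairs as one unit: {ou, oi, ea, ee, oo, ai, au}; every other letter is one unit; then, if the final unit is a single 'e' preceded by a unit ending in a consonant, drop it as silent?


Word: "book" (4 letters)
Left-to-right scan:
  [1] 'b' (letter)
  [2] 'oo' (vowel-pair)
  [3] 'k' (letter)
Units from scan: 3
Sound units = 3 units


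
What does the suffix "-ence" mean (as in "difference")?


Suffix: -ence
Example: difference (differ + -ence)
Meaning = state of


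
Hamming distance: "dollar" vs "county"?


Comparing character by character (same length = 6):
  Pos 0: 'd' vs 'c' !=
  Pos 1: 'o' vs 'o' =
  Pos 2: 'l' vs 'u' !=
  Pos 3: 'l' vs 'n' !=
  Pos 4: 'a' vs 't' !=
  Pos 5: 'r' vs 'y' !=
Hamming distance = 5


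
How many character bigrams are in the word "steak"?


Word: "steak" (length 5)
Number of 2-grams = length - 2 + 1 = 5 - 2 + 1
= 4


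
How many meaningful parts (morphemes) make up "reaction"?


Word: "reaction"
Morphemes: re- + act + -ion
Each morpheme carries meaning
= 3 morphemes


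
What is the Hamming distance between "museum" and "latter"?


Comparing character by character (same length = 6):
  Pos 0: 'm' vs 'l' !=
  Pos 1: 'u' vs 'a' !=
  Pos 2: 's' vs 't' !=
  Pos 3: 'e' vs 't' !=
  Pos 4: 'u' vs 'e' !=
  Pos 5: 'm' vs 'r' !=
Hamming distance = 6


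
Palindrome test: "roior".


Word: "roior"
Reversed: "roior"
Forward == Backward? roior == roior
Palindrome = Yes


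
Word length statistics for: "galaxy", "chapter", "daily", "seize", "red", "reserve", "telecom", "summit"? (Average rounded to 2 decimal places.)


Lengths: "galaxy"=6, "chapter"=7, "daily"=5, "seize"=5, "red"=3, "reserve"=7, "telecom"=7, "summit"=6
Sum = 46, Count = 8
Average = 46/8 = 5.75
= avg=5.75, min=3, max=7


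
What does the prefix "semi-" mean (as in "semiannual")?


Prefix: semi-
Example: semiannual = semi- + annual
Meaning = half


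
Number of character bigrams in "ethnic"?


Word: "ethnic" (length 6)
Number of 2-grams = length - 2 + 1 = 6 - 2 + 1
= 5


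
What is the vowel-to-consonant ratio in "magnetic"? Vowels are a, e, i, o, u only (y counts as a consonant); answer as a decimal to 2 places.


Word: "magnetic"
Vowels (a,e,i,o,u): 3
Consonants: 5
Ratio = 3/5
= 0.60


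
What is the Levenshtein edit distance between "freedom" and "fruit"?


Word 1: "freedom" (length 7)
Word 2: "fruit" (length 5)
One optimal edit sequence (insert/delete/substitute each cost 1):
  1. keep 'f'
  2. keep 'r'
  3. delete 'e'  (+1)
  4. delete 'e'  (+1)
  5. substitute 'd' -> 'u'  (+1)
  6. substitute 'o' -> 'i'  (+1)
  7. substitute 'm' -> 't'  (+1)
Total edit operations: 5
Edit distance = 5


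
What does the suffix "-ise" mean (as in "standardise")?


Suffix: -ise
As in: standardise -> standard + -ise
Meaning = to make


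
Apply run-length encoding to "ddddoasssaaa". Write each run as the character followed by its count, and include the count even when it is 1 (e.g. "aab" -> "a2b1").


String: "ddddoasssaaa"
Scanning for consecutive runs:
  'd' x 4
  'o' x 1
  'a' x 1
  's' x 3
  'a' x 3
RLE = "d4o1a1s3a3"


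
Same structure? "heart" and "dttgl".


Pattern of "heart": [0, 1, 2, 3, 4]
Pattern of "dttgl": [0, 1, 1, 2, 3]
Patterns do not match
Same pattern = No


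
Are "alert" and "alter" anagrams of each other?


Word 1: "alert" → sorted: aelrt
Word 2: "alter" → sorted: aelrt
Same letters? aelrt == aelrt
Anagram = Yes


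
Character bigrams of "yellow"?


Word: "yellow" (length 6)
Number of bigrams = 6 - 2 + 1 = 5
  Position 0: "ye"
  Position 1: "el"
  Position 2: "ll"
  Position 3: "lo"
  Position 4: "ow"
Bigrams = "ye", "el", "ll", "lo", "ow"


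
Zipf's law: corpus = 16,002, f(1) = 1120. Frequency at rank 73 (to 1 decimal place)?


Zipf's law: f(r) = f(1) / r
f(1) = 1120
f(73) = 1120 / 73
= 15.3 occurrences


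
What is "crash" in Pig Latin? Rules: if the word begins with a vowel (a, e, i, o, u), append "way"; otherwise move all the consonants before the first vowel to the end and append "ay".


Word: "crash"
Starts with consonant(s) → move to end, add 'ay'
Consonant cluster: "cr"
Pig Latin = "ashcray"


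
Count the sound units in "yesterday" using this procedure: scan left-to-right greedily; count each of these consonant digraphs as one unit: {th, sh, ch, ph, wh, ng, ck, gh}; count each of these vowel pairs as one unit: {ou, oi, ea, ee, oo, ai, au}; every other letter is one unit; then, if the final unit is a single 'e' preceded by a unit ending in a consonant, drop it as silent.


Word: "yesterday" (9 letters)
Left-to-right scan:
  [1] 'y' (letter)
  [2] 'e' (letter)
  [3] 's' (letter)
  [4] 't' (letter)
  [5] 'e' (letter)
  [6] 'r' (letter)
  [7] 'd' (letter)
  [8] 'a' (letter)
  [9] 'y' (letter)
Units from scan: 9
Sound units = 9 units


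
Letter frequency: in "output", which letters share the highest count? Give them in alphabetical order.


Word: "output"
Letter counts:
  'o': 1
  'p': 1
  't': 2
  'u': 2
Maximum count = 2
Most frequent = 't', 'u' (2 times each)


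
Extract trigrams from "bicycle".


Word: "bicycle" (length 7)
Number of trigrams = 7 - 3 + 1 = 5
  Position 0: "bic"
  Position 1: "icy"
  Position 2: "cyc"
  Position 3: "ycl"
  Position 4: "cle"
Trigrams = "bic", "icy", "cyc", "ycl", "cle"


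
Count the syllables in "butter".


Word: "butter"
Syllable breakdown: but-ter
Counting: 2 parts
= 2 syllables


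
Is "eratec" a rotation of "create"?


Word: "create", Candidate: "eratec"
Method: check if candidate is substring of word+word
"createcreate" contains "eratec"? No
Is rotation = No


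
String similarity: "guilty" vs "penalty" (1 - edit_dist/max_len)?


Word 1: "guilty" (length 6)
Word 2: "penalty" (length 7)
One optimal edit sequence:
  1. insert 'p'  (+1)
  2. substitute 'g' -> 'e'  (+1)
  3. substitute 'u' -> 'n'  (+1)
  4. substitute 'i' -> 'a'  (+1)
  5. keep 'l'
  6. keep 't'
  7. keep 'y'
Edit distance = 4
Max length = max(6, 7) = 7
Similarity = 1 - 4/7
= 0.4286


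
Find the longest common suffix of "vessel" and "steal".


Word 1: "vessel"
Word 2: "steal"
Comparing from end:
  Pos -1: 'l' == 'l'
  Pos -2: 'e' != 'a' (stop)
LCS = "l" (length 1)


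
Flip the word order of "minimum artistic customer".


Original: "minimum artistic customer"
Words (1..n): minimum | artistic | customer
Reversed (n..1): customer | artistic | minimum
Result = "customer artistic minimum"


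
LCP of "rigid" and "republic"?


Word 1: "rigid"
Word 2: "republic"
Comparing from start:
  Pos 0: 'r' == 'r'
  Pos 1: 'i' != 'e' (stop)
LCP = "r" (length 1)


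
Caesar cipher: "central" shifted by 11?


Word: "central"
Shift: 11
Each letter → (letter + shift) mod 26:
  'c' (2) + 11 = 13 → 'n'
  'e' (4) + 11 = 15 → 'p'
  'n' (13) + 11 = 24 → 'y'
  't' (19) + 11 = 4 → 'e'
  'r' (17) + 11 = 2 → 'c'
  'a' (0) + 11 = 11 → 'l'
  'l' (11) + 11 = 22 → 'w'
Result = "npyeclw"


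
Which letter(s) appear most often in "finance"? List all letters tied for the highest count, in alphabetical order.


Word: "finance"
Letter counts:
  'a': 1
  'c': 1
  'e': 1
  'f': 1
  'i': 1
  'n': 2
Maximum count = 2
Most frequent = 'n' (2 times each)


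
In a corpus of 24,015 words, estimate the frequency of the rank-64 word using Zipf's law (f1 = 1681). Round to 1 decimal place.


Zipf's law: f(r) = f(1) / r
f(1) = 1681
f(64) = 1681 / 64
= 26.3 occurrences


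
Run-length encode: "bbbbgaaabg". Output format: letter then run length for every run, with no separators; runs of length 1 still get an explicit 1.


String: "bbbbgaaabg"
Scanning for consecutive runs:
  'b' x 4
  'g' x 1
  'a' x 3
  'b' x 1
  'g' x 1
RLE = "b4g1a3b1g1"


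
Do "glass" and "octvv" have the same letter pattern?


Pattern of "glass": [0, 1, 2, 3, 3]
Pattern of "octvv": [0, 1, 2, 3, 3]
Patterns match
Same pattern = Yes


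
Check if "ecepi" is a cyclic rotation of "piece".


Word: "piece", Candidate: "ecepi"
Method: check if candidate is substring of word+word
"piecepiece" contains "ecepi"? Yes
Is rotation = Yes


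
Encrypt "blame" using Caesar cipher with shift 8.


Word: "blame"
Shift: 8
Each letter → (letter + shift) mod 26:
  'b' (1) + 8 = 9 → 'j'
  'l' (11) + 8 = 19 → 't'
  'a' (0) + 8 = 8 → 'i'
  'm' (12) + 8 = 20 → 'u'
  'e' (4) + 8 = 12 → 'm'
Result = "jtium"


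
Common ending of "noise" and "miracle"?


Word 1: "noise"
Word 2: "miracle"
Comparing from end:
  Pos -1: 'e' == 'e'
  Pos -2: 's' != 'l' (stop)
LCS = "e" (length 1)


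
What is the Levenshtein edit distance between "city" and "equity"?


Word 1: "city" (length 4)
Word 2: "equity" (length 6)
One optimal edit sequence (insert/delete/substitute each cost 1):
  1. insert 'e'  (+1)
  2. insert 'q'  (+1)
  3. substitute 'c' -> 'u'  (+1)
  4. keep 'i'
  5. keep 't'
  6. keep 'y'
Total edit operations: 3
Edit distance = 3


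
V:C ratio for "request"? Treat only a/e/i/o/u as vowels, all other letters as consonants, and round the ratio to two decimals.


Word: "request"
Vowels (a,e,i,o,u): 3
Consonants: 4
Ratio = 3/4
= 0.75


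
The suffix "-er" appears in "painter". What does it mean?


Suffix: -er
As in: painter -> paint + -er
Meaning = one who / more


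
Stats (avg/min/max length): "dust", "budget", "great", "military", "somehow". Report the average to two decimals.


Lengths: "dust"=4, "budget"=6, "great"=5, "military"=8, "somehow"=7
Sum = 30, Count = 5
Average = 30/5 = 6.00
= avg=6.00, min=4, max=8


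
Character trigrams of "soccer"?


Word: "soccer" (length 6)
Number of trigrams = 6 - 3 + 1 = 4
  Position 0: "soc"
  Position 1: "occ"
  Position 2: "cce"
  Position 3: "cer"
Trigrams = "soc", "occ", "cce", "cer"


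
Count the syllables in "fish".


Word: "fish"
Syllable breakdown: fish
Counting: 1 part
= 1 syllable


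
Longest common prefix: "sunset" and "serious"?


Word 1: "sunset"
Word 2: "serious"
Comparing from start:
  Pos 0: 's' == 's'
  Pos 1: 'u' != 'e' (stop)
LCP = "s" (length 1)


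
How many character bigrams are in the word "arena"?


Word: "arena" (length 5)
Number of 2-grams = length - 2 + 1 = 5 - 2 + 1
= 4


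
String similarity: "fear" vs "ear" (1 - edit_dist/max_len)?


Word 1: "fear" (length 4)
Word 2: "ear" (length 3)
One optimal edit sequence:
  1. delete 'f'  (+1)
  2. keep 'e'
  3. keep 'a'
  4. keep 'r'
Edit distance = 1
Max length = max(4, 3) = 4
Similarity = 1 - 1/4
= 0.7500


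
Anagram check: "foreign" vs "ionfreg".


Word 1: "foreign" → sorted: efginor
Word 2: "ionfreg" → sorted: efginor
Same letters? efginor == efginor
Anagram = Yes
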